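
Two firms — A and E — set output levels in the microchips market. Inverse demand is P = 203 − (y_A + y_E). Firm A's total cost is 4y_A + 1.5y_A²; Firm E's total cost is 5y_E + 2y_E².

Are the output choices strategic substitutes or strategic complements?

Firm A's profit: π = y_A(203 − (y_A + y_E)) − 4y_A − 1.5y_A².
∂π/∂y_A = 199 − 5y_A − y_E = 0, so y_A = 39.8 − 0.2y_E.
The best-response slope dy_A/dy_E = −0.2 < 0: the reaction function is downward-sloping, so the choices are strategic substitutes.

strategic substitutes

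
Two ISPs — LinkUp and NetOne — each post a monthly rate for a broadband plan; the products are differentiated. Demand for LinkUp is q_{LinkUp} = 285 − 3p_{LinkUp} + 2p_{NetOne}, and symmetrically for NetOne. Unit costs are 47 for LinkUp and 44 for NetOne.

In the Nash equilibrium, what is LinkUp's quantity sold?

LinkUp's profit: π = (p_{LinkUp} − 47)(285 − 3p_{LinkUp} + 2p_{NetOne}).
∂π/∂p_{LinkUp} = 426 − 6p_{LinkUp} + 2p_{NetOne} = 0 ⇒ p_{LinkUp} = 71 + (1/3)p_{NetOne}.
Similarly p_{NetOne} = 69.5 + (1/3)p_{LinkUp}.
Plugging p_{NetOne} into LinkUp's best response: p_{LinkUp} = 71 + (1/3)(69.5 + (1/3)p_{LinkUp}) ⇒ (8/9)p_{LinkUp} = 565/6, so p_{LinkUp} = 105.9375.
Then p_{NetOne} = 69.5 + (1/3)·105.9375 = 104.8125.
q_{LinkUp} = 285 − 3·105.9375 + 2·104.8125 = 176.8125.

176.8125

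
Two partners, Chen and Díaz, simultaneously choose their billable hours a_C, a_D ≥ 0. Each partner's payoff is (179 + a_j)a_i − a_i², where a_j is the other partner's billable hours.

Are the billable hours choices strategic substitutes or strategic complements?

strategic complements

Chen's payoff is (179 + a_D)a_C − a_C².
∂π/∂a_C = 179 + a_D − 2a_C = 0, so a_C = 89.5 + 0.5a_D.
The best-response slope da_C/da_D = 0.5 > 0: the reaction function is upward-sloping, so the choices are strategic complements.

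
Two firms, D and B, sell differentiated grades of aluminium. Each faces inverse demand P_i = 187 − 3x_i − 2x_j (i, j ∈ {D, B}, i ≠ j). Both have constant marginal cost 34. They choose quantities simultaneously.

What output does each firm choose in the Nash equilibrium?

19.125

Firm D's profit: π = x_D(187 − 3x_D − 2x_B) − 34x_D.
∂π/∂x_D = 153 − 6x_D − 2x_B = 0 ⇒ x_D = 25.5 − (1/3)x_B.
Setting x_D = x_B in the reaction function: x_D = 25.5 − (1/3)x_D, so x_D = 25.5 / (4/3) = 19.125.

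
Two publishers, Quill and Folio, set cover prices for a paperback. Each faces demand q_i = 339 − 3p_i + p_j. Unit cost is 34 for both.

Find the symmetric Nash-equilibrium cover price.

Quill's profit: π = (p_{Quill} − 34)(339 − 3p_{Quill} + p_{Folio}).
∂π/∂p_{Quill} = 441 − 6p_{Quill} + p_{Folio} = 0 ⇒ p_{Quill} = 73.5 + (1/6)p_{Folio}.
The game is symmetric, so in equilibrium p_{Folio} = p_{Quill}: the reaction function gives (5/6)p_{Quill} = 73.5, hence p_{Quill} = 88.2.

88.2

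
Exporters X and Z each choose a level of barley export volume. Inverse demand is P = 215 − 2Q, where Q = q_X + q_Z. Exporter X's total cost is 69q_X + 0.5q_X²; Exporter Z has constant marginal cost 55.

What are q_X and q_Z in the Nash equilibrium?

16.5, 31.75

Exporter X's profit: π = q_X(215 − 2(q_X + q_Z)) − 69q_X − 0.5q_X².
∂π/∂q_X = 146 − 5q_X − 2q_Z = 0, so q_X = 29.2 − 0.4q_Z.
For Z: ∂π/∂q_Z = 160 − 4q_Z − 2q_X = 0 ⇒ q_Z = 40 − 0.5q_X.
Plugging q_Z into X's best response: q_X = 29.2 − 0.4(40 − 0.5q_X) ⇒ 0.8q_X = 13.2, so q_X = 16.5.
Then q_Z = 40 − 0.5·16.5 = 31.75.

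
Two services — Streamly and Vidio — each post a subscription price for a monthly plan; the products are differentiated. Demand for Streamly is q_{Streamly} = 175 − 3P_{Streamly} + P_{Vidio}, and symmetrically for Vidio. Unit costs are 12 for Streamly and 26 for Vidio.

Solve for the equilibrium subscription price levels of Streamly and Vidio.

43.4, 49.4

Streamly's profit: π = (P_{Streamly} − 12)(175 − 3P_{Streamly} + P_{Vidio}).
∂π/∂P_{Streamly} = 211 − 6P_{Streamly} + P_{Vidio} = 0 ⇒ P_{Streamly} = 211/6 + (1/6)P_{Vidio}.
Similarly P_{Vidio} = 253/6 + (1/6)P_{Streamly}.
Solving the two reaction functions simultaneously: (1 − (1/6)(1/6))P_{Streamly} = 211/6 + (1/6)·(253/6), so (35/36)P_{Streamly} = 1519/36 and P_{Streamly} = 43.4.
Then P_{Vidio} = 253/6 + (1/6)·43.4 = 49.4.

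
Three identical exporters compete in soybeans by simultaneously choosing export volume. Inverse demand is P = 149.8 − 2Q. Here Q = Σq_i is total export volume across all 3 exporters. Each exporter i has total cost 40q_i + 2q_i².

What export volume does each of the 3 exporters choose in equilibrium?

9.15

A representative exporter's profit is π_i = q_i(149.8 − 2Q) − 40q_i − 2q_i², with Q = q_i + Σ_{j≠i} q_j.
First-order condition: 109.8 − 8q_i − 2Σ_{j≠i} q_j = 0.
With identical exporters, set every q_j = q: then 109.8 − 8q − 4q = 0, i.e. q = 109.8/12 = 9.15.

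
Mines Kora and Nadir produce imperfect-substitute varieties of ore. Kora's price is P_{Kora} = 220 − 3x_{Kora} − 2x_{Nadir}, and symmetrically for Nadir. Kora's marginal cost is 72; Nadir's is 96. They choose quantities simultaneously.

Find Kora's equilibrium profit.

Mine Kora's profit: π = x_{Kora}(220 − 3x_{Kora} − 2x_{Nadir}) − 72x_{Kora}.
∂π/∂x_{Kora} = 148 − 6x_{Kora} − 2x_{Nadir} = 0 ⇒ x_{Kora} = 74/3 − (1/3)x_{Nadir}.
Similarly x_{Nadir} = 62/3 − (1/3)x_{Kora}.
Solving the two reaction functions simultaneously: (1 − (−1/3)(−1/3))x_{Kora} = 74/3 − (1/3)·(62/3), so (8/9)x_{Kora} = 160/9 and x_{Kora} = 20.
Then x_{Nadir} = 62/3 − (1/3)·20 = 14.
P_{Kora} = 220 − 3·20 − 2·14 = 132.
Profit = (132 − 72)·20 = 1200.

1200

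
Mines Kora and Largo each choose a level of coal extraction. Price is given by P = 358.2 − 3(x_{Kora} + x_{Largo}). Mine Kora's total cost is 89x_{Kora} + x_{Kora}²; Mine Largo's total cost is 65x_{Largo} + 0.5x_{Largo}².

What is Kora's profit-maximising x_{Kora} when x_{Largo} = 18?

Mine Kora's profit: π = x_{Kora}(358.2 − 3(x_{Kora} + x_{Largo})) − 89x_{Kora} − x_{Kora}².
∂π/∂x_{Kora} = 269.2 − 8x_{Kora} − 3x_{Largo} = 0, so x_{Kora} = 33.65 − 0.375x_{Largo}.
At x_{Largo} = 18: x_{Kora} = 33.65 − 0.375·18 = 26.9.

26.9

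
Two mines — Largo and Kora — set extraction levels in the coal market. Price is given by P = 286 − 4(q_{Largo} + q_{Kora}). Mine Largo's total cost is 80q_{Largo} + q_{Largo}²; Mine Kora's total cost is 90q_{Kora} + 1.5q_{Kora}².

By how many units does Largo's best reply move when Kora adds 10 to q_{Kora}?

Mine Largo's profit: π = q_{Largo}(286 − 4(q_{Largo} + q_{Kora})) − 80q_{Largo} − q_{Largo}².
∂π/∂q_{Largo} = 206 − 10q_{Largo} − 4q_{Kora} = 0, so q_{Largo} = 20.6 − 0.4q_{Kora}.
The reaction-function slope is −0.4, so a 10-unit rise in q_{Kora} moves q_{Largo} by −0.4 × 10 = −4. Largo's best response falls — the actions are strategic substitutes.

-4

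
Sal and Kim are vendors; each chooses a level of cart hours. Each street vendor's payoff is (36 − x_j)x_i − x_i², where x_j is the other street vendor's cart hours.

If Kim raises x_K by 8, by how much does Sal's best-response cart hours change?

-4

Sal's payoff is (36 − x_K)x_S − x_S².
∂π/∂x_S = 36 − x_K − 2x_S = 0, so x_S = 18 − 0.5x_K.
The reaction-function slope is −0.5, so an 8-unit rise in x_K moves x_S by −0.5 × 8 = −4. Sal's best response falls — the actions are strategic substitutes.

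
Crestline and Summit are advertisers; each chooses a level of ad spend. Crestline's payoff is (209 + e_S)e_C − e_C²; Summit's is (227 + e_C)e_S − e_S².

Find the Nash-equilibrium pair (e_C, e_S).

Expanding Crestline's payoff: 209e_C + e_Se_C − e_C².
∂π/∂e_C = 209 + e_S − 2e_C = 0, so e_C = 104.5 + 0.5e_S.
Likewise for Summit: e_S = 113.5 + 0.5e_C.
Solving the two reaction functions simultaneously: (1 − (0.5)(0.5))e_C = 104.5 + 0.5·113.5, so 0.75e_C = 161.25 and e_C = 215.
Then e_S = 113.5 + 0.5·215 = 221.

215, 221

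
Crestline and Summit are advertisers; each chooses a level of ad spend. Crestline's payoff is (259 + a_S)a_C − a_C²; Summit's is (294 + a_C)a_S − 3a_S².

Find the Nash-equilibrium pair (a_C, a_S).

168, 77

Expanding Crestline's payoff: 259a_C + a_Sa_C − a_C².
∂π/∂a_C = 259 + a_S − 2a_C = 0, so a_C = 129.5 + 0.5a_S.
Likewise for Summit: a_S = 49 + (1/6)a_C.
Solving the two reaction functions simultaneously: (1 − (0.5)(1/6))a_C = 129.5 + 0.5·49, so (11/12)a_C = 154 and a_C = 168.
Then a_S = 49 + (1/6)·168 = 77.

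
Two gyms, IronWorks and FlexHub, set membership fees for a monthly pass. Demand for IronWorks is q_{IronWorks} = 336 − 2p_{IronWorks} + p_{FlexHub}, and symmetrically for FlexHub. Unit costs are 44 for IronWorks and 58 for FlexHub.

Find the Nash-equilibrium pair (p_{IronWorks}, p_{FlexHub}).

143.2, 148.8

IronWorks's profit: π = (p_{IronWorks} − 44)(336 − 2p_{IronWorks} + p_{FlexHub}).
∂π/∂p_{IronWorks} = 424 − 4p_{IronWorks} + p_{FlexHub} = 0 ⇒ p_{IronWorks} = 106 + 0.25p_{FlexHub}.
Similarly p_{FlexHub} = 113 + 0.25p_{IronWorks}.
Substituting the second reaction function into the first: p_{IronWorks} = 106 + 0.25(113 + 0.25p_{IronWorks}), which gives 0.9375p_{IronWorks} = 134.25 ⇒ p_{IronWorks} = 143.2.
Then p_{FlexHub} = 113 + 0.25·143.2 = 148.8.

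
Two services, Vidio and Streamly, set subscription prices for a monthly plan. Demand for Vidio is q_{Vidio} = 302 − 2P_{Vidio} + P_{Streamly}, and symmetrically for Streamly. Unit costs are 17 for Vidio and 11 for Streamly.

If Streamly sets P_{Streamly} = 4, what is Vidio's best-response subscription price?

85

Vidio's profit: π = (P_{Vidio} − 17)(302 − 2P_{Vidio} + P_{Streamly}).
∂π/∂P_{Vidio} = 336 − 4P_{Vidio} + P_{Streamly} = 0 ⇒ P_{Vidio} = 84 + 0.25P_{Streamly}.
At P_{Streamly} = 4: P_{Vidio} = 84 + 0.25·4 = 85.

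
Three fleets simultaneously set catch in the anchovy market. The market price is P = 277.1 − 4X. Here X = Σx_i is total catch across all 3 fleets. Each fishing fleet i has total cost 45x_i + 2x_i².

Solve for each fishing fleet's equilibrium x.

A representative fishing fleet's profit is π_i = x_i(277.1 − 4X) − 45x_i − 2x_i², with X = x_i + Σ_{j≠i} x_j.
First-order condition: 232.1 − 12x_i − 4Σ_{j≠i} x_j = 0.
In a symmetric equilibrium every fishing fleet chooses the same x, so Σ_{j≠i} x_j = 2x. The condition becomes 232.1 − 20x = 0, giving x = 232.1/20 = 11.605.

11.605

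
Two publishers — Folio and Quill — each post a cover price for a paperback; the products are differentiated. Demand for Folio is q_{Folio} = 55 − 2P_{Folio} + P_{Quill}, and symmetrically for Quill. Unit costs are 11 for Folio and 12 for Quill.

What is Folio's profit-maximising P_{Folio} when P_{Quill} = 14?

22.75

Folio's profit: π = (P_{Folio} − 11)(55 − 2P_{Folio} + P_{Quill}).
∂π/∂P_{Folio} = 77 − 4P_{Folio} + P_{Quill} = 0 ⇒ P_{Folio} = 19.25 + 0.25P_{Quill}.
At P_{Quill} = 14: P_{Folio} = 19.25 + 0.25·14 = 22.75.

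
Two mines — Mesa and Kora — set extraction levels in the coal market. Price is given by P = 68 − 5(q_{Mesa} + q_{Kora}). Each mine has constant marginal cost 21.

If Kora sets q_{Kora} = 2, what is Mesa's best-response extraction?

Mine Mesa's profit: π = q_{Mesa}(68 − 5(q_{Mesa} + q_{Kora})) − 21q_{Mesa}.
∂π/∂q_{Mesa} = 47 − 10q_{Mesa} − 5q_{Kora} = 0, so q_{Mesa} = 4.7 − 0.5q_{Kora}.
At q_{Kora} = 2: q_{Mesa} = 4.7 − 0.5·2 = 3.7.

3.7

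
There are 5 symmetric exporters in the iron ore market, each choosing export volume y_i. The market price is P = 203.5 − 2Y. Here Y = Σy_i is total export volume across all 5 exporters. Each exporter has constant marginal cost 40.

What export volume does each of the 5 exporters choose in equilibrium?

A representative exporter's profit is π_i = y_i(203.5 − 2Y) − 40y_i, with Y = y_i + Σ_{j≠i} y_j.
First-order condition: 163.5 − 4y_i − 2Σ_{j≠i} y_j = 0.
Imposing symmetry (y_j = y for all j) turns Σ_{j≠i} y_j into 4y, so 163.5 = 12y and y = 13.625.

13.625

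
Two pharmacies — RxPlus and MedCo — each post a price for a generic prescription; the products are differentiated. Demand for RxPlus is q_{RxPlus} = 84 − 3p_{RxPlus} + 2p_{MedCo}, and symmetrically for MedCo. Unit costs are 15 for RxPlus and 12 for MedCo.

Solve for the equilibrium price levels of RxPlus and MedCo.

RxPlus's profit: π = (p_{RxPlus} − 15)(84 − 3p_{RxPlus} + 2p_{MedCo}).
∂π/∂p_{RxPlus} = 129 − 6p_{RxPlus} + 2p_{MedCo} = 0 ⇒ p_{RxPlus} = 21.5 + (1/3)p_{MedCo}.
Similarly p_{MedCo} = 20 + (1/3)p_{RxPlus}.
Solving the two reaction functions simultaneously: (1 − (1/3)(1/3))p_{RxPlus} = 21.5 + (1/3)·20, so (8/9)p_{RxPlus} = 169/6 and p_{RxPlus} = 31.6875.
Then p_{MedCo} = 20 + (1/3)·31.6875 = 30.5625.

31.6875, 30.5625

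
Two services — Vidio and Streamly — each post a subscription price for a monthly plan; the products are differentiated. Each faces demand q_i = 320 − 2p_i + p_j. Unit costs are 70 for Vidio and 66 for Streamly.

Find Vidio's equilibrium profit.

Vidio's profit: π = (p_{Vidio} − 70)(320 − 2p_{Vidio} + p_{Streamly}).
∂π/∂p_{Vidio} = 460 − 4p_{Vidio} + p_{Streamly} = 0 ⇒ p_{Vidio} = 115 + 0.25p_{Streamly}.
Similarly p_{Streamly} = 113 + 0.25p_{Vidio}.
Plugging p_{Streamly} into Vidio's best response: p_{Vidio} = 115 + 0.25(113 + 0.25p_{Vidio}) ⇒ 0.9375p_{Vidio} = 143.25, so p_{Vidio} = 152.8.
Then p_{Streamly} = 113 + 0.25·152.8 = 151.2.
q_{Vidio} = 320 − 2·152.8 + 151.2 = 165.6.
Profit = (152.8 − 70)·165.6 = 13711.68.

13711.68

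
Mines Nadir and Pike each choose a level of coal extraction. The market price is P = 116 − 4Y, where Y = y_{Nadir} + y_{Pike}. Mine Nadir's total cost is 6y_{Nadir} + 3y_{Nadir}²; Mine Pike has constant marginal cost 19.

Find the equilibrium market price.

57.25

Mine Nadir's profit: π = y_{Nadir}(116 − 4(y_{Nadir} + y_{Pike})) − 6y_{Nadir} − 3y_{Nadir}².
∂π/∂y_{Nadir} = 110 − 14y_{Nadir} − 4y_{Pike} = 0, so y_{Nadir} = 55/7 − (2/7)y_{Pike}.
For Pike: ∂π/∂y_{Pike} = 97 − 8y_{Pike} − 4y_{Nadir} = 0 ⇒ y_{Pike} = 12.125 − 0.5y_{Nadir}.
Solving the two reaction functions simultaneously: (1 − (−2/7)(−0.5))y_{Nadir} = 55/7 − (2/7)·12.125, so (6/7)y_{Nadir} = 123/28 and y_{Nadir} = 5.125.
Then y_{Pike} = 12.125 − 0.5·5.125 = 9.5625.
Equilibrium price: P = 116 − 4·14.6875 = 57.25.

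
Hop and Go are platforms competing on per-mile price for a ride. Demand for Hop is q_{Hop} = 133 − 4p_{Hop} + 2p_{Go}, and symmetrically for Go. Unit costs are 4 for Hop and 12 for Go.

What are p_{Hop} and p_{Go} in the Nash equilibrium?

Hop's profit: π = (p_{Hop} − 4)(133 − 4p_{Hop} + 2p_{Go}).
∂π/∂p_{Hop} = 149 − 8p_{Hop} + 2p_{Go} = 0 ⇒ p_{Hop} = 18.625 + 0.25p_{Go}.
Similarly p_{Go} = 22.625 + 0.25p_{Hop}.
Plugging p_{Go} into Hop's best response: p_{Hop} = 18.625 + 0.25(22.625 + 0.25p_{Hop}) ⇒ 0.9375p_{Hop} = 777/32, so p_{Hop} = 25.9.
Then p_{Go} = 22.625 + 0.25·25.9 = 29.1.

25.9, 29.1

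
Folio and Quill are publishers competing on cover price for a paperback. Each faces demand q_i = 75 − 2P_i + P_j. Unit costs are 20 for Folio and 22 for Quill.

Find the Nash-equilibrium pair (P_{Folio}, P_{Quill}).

Folio's profit: π = (P_{Folio} − 20)(75 − 2P_{Folio} + P_{Quill}).
∂π/∂P_{Folio} = 115 − 4P_{Folio} + P_{Quill} = 0 ⇒ P_{Folio} = 28.75 + 0.25P_{Quill}.
Similarly P_{Quill} = 29.75 + 0.25P_{Folio}.
Plugging P_{Quill} into Folio's best response: P_{Folio} = 28.75 + 0.25(29.75 + 0.25P_{Folio}) ⇒ 0.9375P_{Folio} = 36.1875, so P_{Folio} = 38.6.
Then P_{Quill} = 29.75 + 0.25·38.6 = 39.4.

38.6, 39.4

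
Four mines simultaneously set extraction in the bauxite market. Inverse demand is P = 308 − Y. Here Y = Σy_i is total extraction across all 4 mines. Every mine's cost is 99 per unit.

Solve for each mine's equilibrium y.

41.8

A representative mine's profit is π_i = y_i(308 − Y) − 99y_i, with Y = y_i + Σ_{j≠i} y_j.
First-order condition: 209 − 2y_i − Σ_{j≠i} y_j = 0.
With identical mines, set every y_j = y: then 209 − 2y − 3y = 0, i.e. y = 209/5 = 41.8.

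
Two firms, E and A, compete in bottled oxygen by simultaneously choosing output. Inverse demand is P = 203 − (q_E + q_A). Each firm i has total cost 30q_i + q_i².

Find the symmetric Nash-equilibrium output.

34.6

Firm E's profit: π = q_E(203 − (q_E + q_A)) − 30q_E − q_E².
∂π/∂q_E = 173 − 4q_E − q_A = 0, so q_E = 43.25 − 0.25q_A.
Setting q_E = q_A in the reaction function: q_E = 43.25 − 0.25q_E, so q_E = 43.25 / 1.25 = 34.6.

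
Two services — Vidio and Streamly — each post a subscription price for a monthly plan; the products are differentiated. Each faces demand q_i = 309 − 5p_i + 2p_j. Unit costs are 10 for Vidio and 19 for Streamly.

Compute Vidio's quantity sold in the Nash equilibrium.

179.0625

Vidio's profit: π = (p_{Vidio} − 10)(309 − 5p_{Vidio} + 2p_{Streamly}).
∂π/∂p_{Vidio} = 359 − 10p_{Vidio} + 2p_{Streamly} = 0 ⇒ p_{Vidio} = 35.9 + 0.2p_{Streamly}.
Similarly p_{Streamly} = 40.4 + 0.2p_{Vidio}.
Plugging p_{Streamly} into Vidio's best response: p_{Vidio} = 35.9 + 0.2(40.4 + 0.2p_{Vidio}) ⇒ 0.96p_{Vidio} = 43.98, so p_{Vidio} = 45.8125.
Then p_{Streamly} = 40.4 + 0.2·45.8125 = 49.5625.
q_{Vidio} = 309 − 5·45.8125 + 2·49.5625 = 179.0625.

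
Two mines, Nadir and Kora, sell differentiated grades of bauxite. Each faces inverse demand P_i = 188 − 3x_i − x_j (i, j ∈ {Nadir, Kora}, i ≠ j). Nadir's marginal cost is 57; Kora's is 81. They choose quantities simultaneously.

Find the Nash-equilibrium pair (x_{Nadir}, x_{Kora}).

Mine Nadir's profit: π = x_{Nadir}(188 − 3x_{Nadir} − x_{Kora}) − 57x_{Nadir}.
∂π/∂x_{Nadir} = 131 − 6x_{Nadir} − x_{Kora} = 0 ⇒ x_{Nadir} = 131/6 − (1/6)x_{Kora}.
Similarly x_{Kora} = 107/6 − (1/6)x_{Nadir}.
Substituting the second reaction function into the first: x_{Nadir} = 131/6 − (1/6)(107/6 − (1/6)x_{Nadir}), which gives (35/36)x_{Nadir} = 679/36 ⇒ x_{Nadir} = 19.4.
Then x_{Kora} = 107/6 − (1/6)·19.4 = 14.6.

19.4, 14.6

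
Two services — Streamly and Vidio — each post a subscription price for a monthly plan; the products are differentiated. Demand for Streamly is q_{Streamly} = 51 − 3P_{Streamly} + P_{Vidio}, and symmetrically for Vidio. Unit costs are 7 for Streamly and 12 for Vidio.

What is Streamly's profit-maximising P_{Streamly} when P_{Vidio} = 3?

12.5

Streamly's profit: π = (P_{Streamly} − 7)(51 − 3P_{Streamly} + P_{Vidio}).
∂π/∂P_{Streamly} = 72 − 6P_{Streamly} + P_{Vidio} = 0 ⇒ P_{Streamly} = 12 + (1/6)P_{Vidio}.
At P_{Vidio} = 3: P_{Streamly} = 12 + (1/6)·3 = 12.5.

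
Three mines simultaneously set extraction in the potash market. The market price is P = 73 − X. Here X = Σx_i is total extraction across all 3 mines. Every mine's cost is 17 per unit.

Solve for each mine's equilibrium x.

14

A representative mine's profit is π_i = x_i(73 − X) − 17x_i, with X = x_i + Σ_{j≠i} x_j.
First-order condition: 56 − 2x_i − Σ_{j≠i} x_j = 0.
In a symmetric equilibrium every mine chooses the same x, so Σ_{j≠i} x_j = 2x. The condition becomes 56 − 4x = 0, giving x = 56/4 = 14.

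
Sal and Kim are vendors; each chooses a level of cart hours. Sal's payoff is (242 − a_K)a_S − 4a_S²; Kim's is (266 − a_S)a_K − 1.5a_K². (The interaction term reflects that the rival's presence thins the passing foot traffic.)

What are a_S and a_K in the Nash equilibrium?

20, 82

Expanding Sal's payoff: 242a_S − a_Ka_S − 4a_S².
∂π/∂a_S = 242 − a_K − 8a_S = 0, so a_S = 30.25 − 0.125a_K.
Likewise for Kim: a_K = 266/3 − (1/3)a_S.
Substituting the second reaction function into the first: a_S = 30.25 − 0.125(266/3 − (1/3)a_S), which gives (23/24)a_S = 115/6 ⇒ a_S = 20.
Then a_K = 266/3 − (1/3)·20 = 82.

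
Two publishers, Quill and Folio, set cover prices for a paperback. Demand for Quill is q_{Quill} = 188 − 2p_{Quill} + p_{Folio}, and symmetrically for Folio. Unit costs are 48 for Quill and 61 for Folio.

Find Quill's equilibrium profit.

Quill's profit: π = (p_{Quill} − 48)(188 − 2p_{Quill} + p_{Folio}).
∂π/∂p_{Quill} = 284 − 4p_{Quill} + p_{Folio} = 0 ⇒ p_{Quill} = 71 + 0.25p_{Folio}.
Similarly p_{Folio} = 77.5 + 0.25p_{Quill}.
Plugging p_{Folio} into Quill's best response: p_{Quill} = 71 + 0.25(77.5 + 0.25p_{Quill}) ⇒ 0.9375p_{Quill} = 90.375, so p_{Quill} = 96.4.
Then p_{Folio} = 77.5 + 0.25·96.4 = 101.6.
q_{Quill} = 188 − 2·96.4 + 101.6 = 96.8.
Profit = (96.4 − 48)·96.8 = 4685.12.

4685.12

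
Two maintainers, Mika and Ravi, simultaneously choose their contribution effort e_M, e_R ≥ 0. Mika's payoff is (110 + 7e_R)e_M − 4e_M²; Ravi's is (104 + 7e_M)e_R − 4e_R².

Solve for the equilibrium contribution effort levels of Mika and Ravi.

107.2, 106.8

Expanding Mika's payoff: 110e_M + 7e_Re_M − 4e_M².
∂π/∂e_M = 110 + 7e_R − 8e_M = 0, so e_M = 13.75 + 0.875e_R.
Likewise for Ravi: e_R = 13 + 0.875e_M.
Plugging e_R into Mika's best response: e_M = 13.75 + 0.875(13 + 0.875e_M) ⇒ (15/64)e_M = 25.125, so e_M = 107.2.
Then e_R = 13 + 0.875·107.2 = 106.8.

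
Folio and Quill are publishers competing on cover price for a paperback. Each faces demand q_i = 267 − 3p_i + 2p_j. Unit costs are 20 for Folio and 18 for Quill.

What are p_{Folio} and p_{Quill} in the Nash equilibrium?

81.375, 80.625

Folio's profit: π = (p_{Folio} − 20)(267 − 3p_{Folio} + 2p_{Quill}).
∂π/∂p_{Folio} = 327 − 6p_{Folio} + 2p_{Quill} = 0 ⇒ p_{Folio} = 54.5 + (1/3)p_{Quill}.
Similarly p_{Quill} = 53.5 + (1/3)p_{Folio}.
Plugging p_{Quill} into Folio's best response: p_{Folio} = 54.5 + (1/3)(53.5 + (1/3)p_{Folio}) ⇒ (8/9)p_{Folio} = 217/3, so p_{Folio} = 81.375.
Then p_{Quill} = 53.5 + (1/3)·81.375 = 80.625.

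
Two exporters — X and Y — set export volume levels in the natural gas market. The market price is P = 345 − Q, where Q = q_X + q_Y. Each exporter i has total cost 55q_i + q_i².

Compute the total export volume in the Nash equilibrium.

Exporter X's profit: π = q_X(345 − (q_X + q_Y)) − 55q_X − q_X².
∂π/∂q_X = 290 − 4q_X − q_Y = 0, so q_X = 72.5 − 0.25q_Y.
Setting q_X = q_Y in the reaction function: q_X = 72.5 − 0.25q_X, so q_X = 72.5 / 1.25 = 58.
Total export volume: 58 + 58 = 116.

116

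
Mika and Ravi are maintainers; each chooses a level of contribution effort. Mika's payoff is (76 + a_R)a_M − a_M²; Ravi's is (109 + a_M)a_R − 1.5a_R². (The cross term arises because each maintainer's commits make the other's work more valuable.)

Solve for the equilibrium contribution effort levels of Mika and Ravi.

67.4, 58.8

Expanding Mika's payoff: 76a_M + a_Ra_M − a_M².
∂π/∂a_M = 76 + a_R − 2a_M = 0, so a_M = 38 + 0.5a_R.
Likewise for Ravi: a_R = 109/3 + (1/3)a_M.
Substituting the second reaction function into the first: a_M = 38 + 0.5(109/3 + (1/3)a_M), which gives (5/6)a_M = 337/6 ⇒ a_M = 67.4.
Then a_R = 109/3 + (1/3)·67.4 = 58.8.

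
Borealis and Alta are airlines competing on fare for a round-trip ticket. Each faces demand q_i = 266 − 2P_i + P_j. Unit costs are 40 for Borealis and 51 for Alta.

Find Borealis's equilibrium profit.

11796.48

Borealis's profit: π = (P_{Borealis} − 40)(266 − 2P_{Borealis} + P_{Alta}).
∂π/∂P_{Borealis} = 346 − 4P_{Borealis} + P_{Alta} = 0 ⇒ P_{Borealis} = 86.5 + 0.25P_{Alta}.
Similarly P_{Alta} = 92 + 0.25P_{Borealis}.
Plugging P_{Alta} into Borealis's best response: P_{Borealis} = 86.5 + 0.25(92 + 0.25P_{Borealis}) ⇒ 0.9375P_{Borealis} = 109.5, so P_{Borealis} = 116.8.
Then P_{Alta} = 92 + 0.25·116.8 = 121.2.
q_{Borealis} = 266 − 2·116.8 + 121.2 = 153.6.
Profit = (116.8 − 40)·153.6 = 11796.48.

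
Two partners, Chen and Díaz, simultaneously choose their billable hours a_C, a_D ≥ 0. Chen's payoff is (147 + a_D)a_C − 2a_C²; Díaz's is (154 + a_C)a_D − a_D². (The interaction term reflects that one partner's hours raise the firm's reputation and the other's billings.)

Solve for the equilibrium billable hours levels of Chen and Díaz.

64, 109

Expanding Chen's payoff: 147a_C + a_Da_C − 2a_C².
∂π/∂a_C = 147 + a_D − 4a_C = 0, so a_C = 36.75 + 0.25a_D.
Likewise for Díaz: a_D = 77 + 0.5a_C.
Substituting the second reaction function into the first: a_C = 36.75 + 0.25(77 + 0.5a_C), which gives 0.875a_C = 56 ⇒ a_C = 64.
Then a_D = 77 + 0.5·64 = 109.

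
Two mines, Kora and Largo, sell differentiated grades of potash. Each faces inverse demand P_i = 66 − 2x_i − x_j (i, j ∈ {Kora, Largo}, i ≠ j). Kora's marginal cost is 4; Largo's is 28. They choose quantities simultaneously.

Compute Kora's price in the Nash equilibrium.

Mine Kora's profit: π = x_{Kora}(66 − 2x_{Kora} − x_{Largo}) − 4x_{Kora}.
∂π/∂x_{Kora} = 62 − 4x_{Kora} − x_{Largo} = 0 ⇒ x_{Kora} = 15.5 − 0.25x_{Largo}.
Similarly x_{Largo} = 9.5 − 0.25x_{Kora}.
Plugging x_{Largo} into Kora's best response: x_{Kora} = 15.5 − 0.25(9.5 − 0.25x_{Kora}) ⇒ 0.9375x_{Kora} = 13.125, so x_{Kora} = 14.
Then x_{Largo} = 9.5 − 0.25·14 = 6.
P_{Kora} = 66 − 2·14 − 6 = 32.

32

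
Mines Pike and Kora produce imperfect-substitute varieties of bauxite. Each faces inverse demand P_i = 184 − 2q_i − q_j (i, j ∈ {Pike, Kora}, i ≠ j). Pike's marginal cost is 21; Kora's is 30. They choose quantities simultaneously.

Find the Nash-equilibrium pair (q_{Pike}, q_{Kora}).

33.2, 30.2

Mine Pike's profit: π = q_{Pike}(184 − 2q_{Pike} − q_{Kora}) − 21q_{Pike}.
∂π/∂q_{Pike} = 163 − 4q_{Pike} − q_{Kora} = 0 ⇒ q_{Pike} = 40.75 − 0.25q_{Kora}.
Similarly q_{Kora} = 38.5 − 0.25q_{Pike}.
Substituting the second reaction function into the first: q_{Pike} = 40.75 − 0.25(38.5 − 0.25q_{Pike}), which gives 0.9375q_{Pike} = 31.125 ⇒ q_{Pike} = 33.2.
Then q_{Kora} = 38.5 − 0.25·33.2 = 30.2.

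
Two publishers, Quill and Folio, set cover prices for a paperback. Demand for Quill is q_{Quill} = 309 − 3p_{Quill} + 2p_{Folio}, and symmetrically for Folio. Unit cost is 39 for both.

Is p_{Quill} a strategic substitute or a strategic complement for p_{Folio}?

Quill's profit: π = (p_{Quill} − 39)(309 − 3p_{Quill} + 2p_{Folio}).
∂π/∂p_{Quill} = 426 − 6p_{Quill} + 2p_{Folio} = 0 ⇒ p_{Quill} = 71 + (1/3)p_{Folio}.
The best-response slope dp_{Quill}/dp_{Folio} = 1/3 > 0: the reaction function is upward-sloping, so the choices are strategic complements.

strategic complements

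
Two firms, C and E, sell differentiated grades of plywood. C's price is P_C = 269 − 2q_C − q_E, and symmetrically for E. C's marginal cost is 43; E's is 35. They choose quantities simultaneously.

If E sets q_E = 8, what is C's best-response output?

Firm C's profit: π = q_C(269 − 2q_C − q_E) − 43q_C.
∂π/∂q_C = 226 − 4q_C − q_E = 0 ⇒ q_C = 56.5 − 0.25q_E.
At q_E = 8: q_C = 56.5 − 0.25·8 = 54.5.

54.5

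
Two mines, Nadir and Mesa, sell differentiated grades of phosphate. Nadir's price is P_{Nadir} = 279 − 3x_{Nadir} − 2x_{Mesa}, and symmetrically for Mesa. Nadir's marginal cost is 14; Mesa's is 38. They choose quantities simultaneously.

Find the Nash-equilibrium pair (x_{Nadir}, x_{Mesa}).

34.625, 28.625

Mine Nadir's profit: π = x_{Nadir}(279 − 3x_{Nadir} − 2x_{Mesa}) − 14x_{Nadir}.
∂π/∂x_{Nadir} = 265 − 6x_{Nadir} − 2x_{Mesa} = 0 ⇒ x_{Nadir} = 265/6 − (1/3)x_{Mesa}.
Similarly x_{Mesa} = 241/6 − (1/3)x_{Nadir}.
Plugging x_{Mesa} into Nadir's best response: x_{Nadir} = 265/6 − (1/3)(241/6 − (1/3)x_{Nadir}) ⇒ (8/9)x_{Nadir} = 277/9, so x_{Nadir} = 34.625.
Then x_{Mesa} = 241/6 − (1/3)·34.625 = 28.625.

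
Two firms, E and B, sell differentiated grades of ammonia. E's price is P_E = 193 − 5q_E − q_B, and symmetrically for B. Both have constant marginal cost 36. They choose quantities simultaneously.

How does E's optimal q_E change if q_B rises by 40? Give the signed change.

-4

Firm E's profit: π = q_E(193 − 5q_E − q_B) − 36q_E.
∂π/∂q_E = 157 − 10q_E − q_B = 0 ⇒ q_E = 15.7 − 0.1q_B.
The reaction-function slope is −0.1, so a 40-unit rise in q_B moves q_E by −0.1 × 40 = −4. E's best response falls — the actions are strategic substitutes.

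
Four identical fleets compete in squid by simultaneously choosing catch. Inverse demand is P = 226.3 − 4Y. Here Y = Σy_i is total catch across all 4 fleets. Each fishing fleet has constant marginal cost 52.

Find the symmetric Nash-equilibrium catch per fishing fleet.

8.715

A representative fishing fleet's profit is π_i = y_i(226.3 − 4Y) − 52y_i, with Y = y_i + Σ_{j≠i} y_j.
First-order condition: 174.3 − 8y_i − 4Σ_{j≠i} y_j = 0.
Imposing symmetry (y_j = y for all j) turns Σ_{j≠i} y_j into 3y, so 174.3 = 20y and y = 8.715.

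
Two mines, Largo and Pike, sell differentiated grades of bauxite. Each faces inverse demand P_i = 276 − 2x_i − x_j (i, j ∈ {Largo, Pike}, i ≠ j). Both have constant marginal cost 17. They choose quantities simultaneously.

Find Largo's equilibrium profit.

Mine Largo's profit: π = x_{Largo}(276 − 2x_{Largo} − x_{Pike}) − 17x_{Largo}.
∂π/∂x_{Largo} = 259 − 4x_{Largo} − x_{Pike} = 0 ⇒ x_{Largo} = 64.75 − 0.25x_{Pike}.
By symmetry x_{Pike} = x_{Largo}; substituting into the reaction function, 1.25x_{Largo} = 64.75 and x_{Largo} = 51.8.
P_{Largo} = 276 − 2·51.8 − 51.8 = 120.6.
Profit = (120.6 − 17)·51.8 = 5366.48.

5366.48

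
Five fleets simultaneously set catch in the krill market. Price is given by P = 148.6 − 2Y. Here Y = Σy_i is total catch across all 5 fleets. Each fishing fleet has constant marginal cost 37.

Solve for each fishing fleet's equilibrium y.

9.3

A representative fishing fleet's profit is π_i = y_i(148.6 − 2Y) − 37y_i, with Y = y_i + Σ_{j≠i} y_j.
First-order condition: 111.6 − 4y_i − 2Σ_{j≠i} y_j = 0.
In a symmetric equilibrium every fishing fleet chooses the same y, so Σ_{j≠i} y_j = 4y. The condition becomes 111.6 − 12y = 0, giving y = 111.6/12 = 9.3.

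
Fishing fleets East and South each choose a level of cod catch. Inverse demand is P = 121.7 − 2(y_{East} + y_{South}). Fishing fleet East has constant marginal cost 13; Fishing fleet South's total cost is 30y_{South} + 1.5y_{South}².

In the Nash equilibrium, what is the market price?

Fishing fleet East's profit: π = y_{East}(121.7 − 2(y_{East} + y_{South})) − 13y_{East}.
∂π/∂y_{East} = 108.7 − 4y_{East} − 2y_{South} = 0, so y_{East} = 27.175 − 0.5y_{South}.
For South: ∂π/∂y_{South} = 91.7 − 7y_{South} − 2y_{East} = 0 ⇒ y_{South} = 13.1 − (2/7)y_{East}.
Solving the two reaction functions simultaneously: (1 − (−0.5)(−2/7))y_{East} = 27.175 − 0.5·13.1, so (6/7)y_{East} = 20.625 and y_{East} = 24.0625.
Then y_{South} = 13.1 − (2/7)·24.0625 = 6.225.
Equilibrium price: P = 121.7 − 2·30.2875 = 61.125.

61.125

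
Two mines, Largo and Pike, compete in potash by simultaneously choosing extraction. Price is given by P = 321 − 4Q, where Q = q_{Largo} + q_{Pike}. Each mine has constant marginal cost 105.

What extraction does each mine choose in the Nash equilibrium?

18

Mine Largo's profit: π = q_{Largo}(321 − 4(q_{Largo} + q_{Pike})) − 105q_{Largo}.
∂π/∂q_{Largo} = 216 − 8q_{Largo} − 4q_{Pike} = 0, so q_{Largo} = 27 − 0.5q_{Pike}.
Setting q_{Largo} = q_{Pike} in the reaction function: q_{Largo} = 27 − 0.5q_{Largo}, so q_{Largo} = 27 / 1.5 = 18.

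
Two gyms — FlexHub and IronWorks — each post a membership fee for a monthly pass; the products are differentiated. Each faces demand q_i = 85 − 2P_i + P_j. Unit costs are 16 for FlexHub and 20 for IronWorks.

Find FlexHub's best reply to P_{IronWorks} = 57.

43.5

FlexHub's profit: π = (P_{FlexHub} − 16)(85 − 2P_{FlexHub} + P_{IronWorks}).
∂π/∂P_{FlexHub} = 117 − 4P_{FlexHub} + P_{IronWorks} = 0 ⇒ P_{FlexHub} = 29.25 + 0.25P_{IronWorks}.
At P_{IronWorks} = 57: P_{FlexHub} = 29.25 + 0.25·57 = 43.5.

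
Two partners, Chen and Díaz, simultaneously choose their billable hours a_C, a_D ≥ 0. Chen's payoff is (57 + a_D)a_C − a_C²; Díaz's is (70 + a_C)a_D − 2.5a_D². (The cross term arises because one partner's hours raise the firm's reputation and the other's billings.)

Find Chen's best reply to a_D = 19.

38

Expanding Chen's payoff: 57a_C + a_Da_C − a_C².
∂π/∂a_C = 57 + a_D − 2a_C = 0, so a_C = 28.5 + 0.5a_D.
At a_D = 19: a_C = 28.5 + 0.5·19 = 38.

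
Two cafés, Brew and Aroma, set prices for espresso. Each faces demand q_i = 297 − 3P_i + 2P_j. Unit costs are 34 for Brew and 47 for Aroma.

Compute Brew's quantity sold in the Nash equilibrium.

204.5625

Brew's profit: π = (P_{Brew} − 34)(297 − 3P_{Brew} + 2P_{Aroma}).
∂π/∂P_{Brew} = 399 − 6P_{Brew} + 2P_{Aroma} = 0 ⇒ P_{Brew} = 66.5 + (1/3)P_{Aroma}.
Similarly P_{Aroma} = 73 + (1/3)P_{Brew}.
Solving the two reaction functions simultaneously: (1 − (1/3)(1/3))P_{Brew} = 66.5 + (1/3)·73, so (8/9)P_{Brew} = 545/6 and P_{Brew} = 102.1875.
Then P_{Aroma} = 73 + (1/3)·102.1875 = 107.0625.
q_{Brew} = 297 − 3·102.1875 + 2·107.0625 = 204.5625.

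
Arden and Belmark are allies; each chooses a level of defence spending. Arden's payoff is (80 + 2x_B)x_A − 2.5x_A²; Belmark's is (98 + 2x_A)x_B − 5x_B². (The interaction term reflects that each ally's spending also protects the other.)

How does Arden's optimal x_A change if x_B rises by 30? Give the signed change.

12

Expanding Arden's payoff: 80x_A + 2x_Bx_A − 2.5x_A².
∂π/∂x_A = 80 + 2x_B − 5x_A = 0, so x_A = 16 + 0.4x_B.
The reaction-function slope is 0.4, so a 30-unit rise in x_B moves x_A by 0.4 × 30 = 12. Arden's best response rises — the actions are strategic complements.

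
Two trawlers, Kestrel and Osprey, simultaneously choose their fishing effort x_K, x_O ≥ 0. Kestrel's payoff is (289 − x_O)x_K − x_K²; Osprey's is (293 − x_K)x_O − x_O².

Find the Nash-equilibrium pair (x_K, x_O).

Expanding Kestrel's payoff: 289x_K − x_Ox_K − x_K².
∂π/∂x_K = 289 − x_O − 2x_K = 0, so x_K = 144.5 − 0.5x_O.
Likewise for Osprey: x_O = 146.5 − 0.5x_K.
Substituting the second reaction function into the first: x_K = 144.5 − 0.5(146.5 − 0.5x_K), which gives 0.75x_K = 71.25 ⇒ x_K = 95.
Then x_O = 146.5 − 0.5·95 = 99.

95, 99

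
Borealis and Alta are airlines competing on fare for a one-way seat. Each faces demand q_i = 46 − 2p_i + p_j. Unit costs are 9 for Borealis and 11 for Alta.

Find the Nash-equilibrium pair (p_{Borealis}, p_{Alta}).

21.6, 22.4

Borealis's profit: π = (p_{Borealis} − 9)(46 − 2p_{Borealis} + p_{Alta}).
∂π/∂p_{Borealis} = 64 − 4p_{Borealis} + p_{Alta} = 0 ⇒ p_{Borealis} = 16 + 0.25p_{Alta}.
Similarly p_{Alta} = 17 + 0.25p_{Borealis}.
Substituting the second reaction function into the first: p_{Borealis} = 16 + 0.25(17 + 0.25p_{Borealis}), which gives 0.9375p_{Borealis} = 20.25 ⇒ p_{Borealis} = 21.6.
Then p_{Alta} = 17 + 0.25·21.6 = 22.4.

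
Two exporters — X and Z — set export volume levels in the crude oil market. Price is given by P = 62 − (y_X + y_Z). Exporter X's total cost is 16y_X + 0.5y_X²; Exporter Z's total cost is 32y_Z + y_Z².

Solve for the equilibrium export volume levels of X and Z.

14, 4

Exporter X's profit: π = y_X(62 − (y_X + y_Z)) − 16y_X − 0.5y_X².
∂π/∂y_X = 46 − 3y_X − y_Z = 0, so y_X = 46/3 − (1/3)y_Z.
For Z: ∂π/∂y_Z = 30 − 4y_Z − y_X = 0 ⇒ y_Z = 7.5 − 0.25y_X.
Plugging y_Z into X's best response: y_X = 46/3 − (1/3)(7.5 − 0.25y_X) ⇒ (11/12)y_X = 77/6, so y_X = 14.
Then y_Z = 7.5 − 0.25·14 = 4.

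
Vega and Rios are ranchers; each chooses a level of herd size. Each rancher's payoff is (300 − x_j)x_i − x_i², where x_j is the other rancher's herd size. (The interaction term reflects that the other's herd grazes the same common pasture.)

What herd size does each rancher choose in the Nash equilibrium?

Vega's payoff is (300 − x_R)x_V − x_V².
∂π/∂x_V = 300 − x_R − 2x_V = 0, so x_V = 150 − 0.5x_R.
The game is symmetric, so in equilibrium x_R = x_V: the reaction function gives 1.5x_V = 150, hence x_V = 100.

100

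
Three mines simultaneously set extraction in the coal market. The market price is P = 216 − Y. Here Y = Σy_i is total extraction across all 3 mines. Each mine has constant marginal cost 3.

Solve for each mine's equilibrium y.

53.25

A representative mine's profit is π_i = y_i(216 − Y) − 3y_i, with Y = y_i + Σ_{j≠i} y_j.
First-order condition: 213 − 2y_i − Σ_{j≠i} y_j = 0.
With identical mines, set every y_j = y: then 213 − 2y − 2y = 0, i.e. y = 213/4 = 53.25.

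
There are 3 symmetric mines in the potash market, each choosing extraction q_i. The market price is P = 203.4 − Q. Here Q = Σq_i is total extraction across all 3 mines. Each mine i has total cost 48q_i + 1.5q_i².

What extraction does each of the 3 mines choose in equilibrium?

22.2

A representative mine's profit is π_i = q_i(203.4 − Q) − 48q_i − 1.5q_i², with Q = q_i + Σ_{j≠i} q_j.
First-order condition: 155.4 − 5q_i − Σ_{j≠i} q_j = 0.
With identical mines, set every q_j = q: then 155.4 − 5q − 2q = 0, i.e. q = 155.4/7 = 22.2.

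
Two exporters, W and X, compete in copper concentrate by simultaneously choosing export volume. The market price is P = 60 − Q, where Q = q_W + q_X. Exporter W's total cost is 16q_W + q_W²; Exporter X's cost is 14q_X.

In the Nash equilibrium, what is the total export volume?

Exporter W's profit: π = q_W(60 − (q_W + q_X)) − 16q_W − q_W².
∂π/∂q_W = 44 − 4q_W − q_X = 0, so q_W = 11 − 0.25q_X.
For X: ∂π/∂q_X = 46 − 2q_X − q_W = 0 ⇒ q_X = 23 − 0.5q_W.
Solving the two reaction functions simultaneously: (1 − (−0.25)(−0.5))q_W = 11 − 0.25·23, so 0.875q_W = 5.25 and q_W = 6.
Then q_X = 23 − 0.5·6 = 20.
Total export volume: 6 + 20 = 26.

26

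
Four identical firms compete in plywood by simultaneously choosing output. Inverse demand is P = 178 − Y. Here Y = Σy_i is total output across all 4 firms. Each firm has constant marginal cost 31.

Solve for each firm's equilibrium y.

29.4

A representative firm's profit is π_i = y_i(178 − Y) − 31y_i, with Y = y_i + Σ_{j≠i} y_j.
First-order condition: 147 − 2y_i − Σ_{j≠i} y_j = 0.
In a symmetric equilibrium every firm chooses the same y, so Σ_{j≠i} y_j = 3y. The condition becomes 147 − 5y = 0, giving y = 147/5 = 29.4.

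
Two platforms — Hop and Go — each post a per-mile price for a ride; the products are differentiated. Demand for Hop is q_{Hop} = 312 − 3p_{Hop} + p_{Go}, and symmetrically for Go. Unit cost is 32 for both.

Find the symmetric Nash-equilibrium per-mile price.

Hop's profit: π = (p_{Hop} − 32)(312 − 3p_{Hop} + p_{Go}).
∂π/∂p_{Hop} = 408 − 6p_{Hop} + p_{Go} = 0 ⇒ p_{Hop} = 68 + (1/6)p_{Go}.
Setting p_{Hop} = p_{Go} in the reaction function: p_{Hop} = 68 + (1/6)p_{Hop}, so p_{Hop} = 68 / (5/6) = 81.6.

81.6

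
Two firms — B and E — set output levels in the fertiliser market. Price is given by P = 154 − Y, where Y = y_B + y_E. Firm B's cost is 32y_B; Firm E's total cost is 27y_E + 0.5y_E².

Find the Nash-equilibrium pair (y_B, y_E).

47.8, 26.4

Firm B's profit: π = y_B(154 − (y_B + y_E)) − 32y_B.
∂π/∂y_B = 122 − 2y_B − y_E = 0, so y_B = 61 − 0.5y_E.
For E: ∂π/∂y_E = 127 − 3y_E − y_B = 0 ⇒ y_E = 127/3 − (1/3)y_B.
Plugging y_E into B's best response: y_B = 61 − 0.5(127/3 − (1/3)y_B) ⇒ (5/6)y_B = 239/6, so y_B = 47.8.
Then y_E = 127/3 − (1/3)·47.8 = 26.4.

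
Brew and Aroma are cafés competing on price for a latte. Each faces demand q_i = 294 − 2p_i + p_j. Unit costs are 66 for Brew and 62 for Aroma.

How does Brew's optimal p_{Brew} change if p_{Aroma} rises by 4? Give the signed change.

1

Brew's profit: π = (p_{Brew} − 66)(294 − 2p_{Brew} + p_{Aroma}).
∂π/∂p_{Brew} = 426 − 4p_{Brew} + p_{Aroma} = 0 ⇒ p_{Brew} = 106.5 + 0.25p_{Aroma}.
The reaction-function slope is 0.25, so a 4-unit rise in p_{Aroma} moves p_{Brew} by 0.25 × 4 = 1. Brew's best response rises — the actions are strategic complements.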